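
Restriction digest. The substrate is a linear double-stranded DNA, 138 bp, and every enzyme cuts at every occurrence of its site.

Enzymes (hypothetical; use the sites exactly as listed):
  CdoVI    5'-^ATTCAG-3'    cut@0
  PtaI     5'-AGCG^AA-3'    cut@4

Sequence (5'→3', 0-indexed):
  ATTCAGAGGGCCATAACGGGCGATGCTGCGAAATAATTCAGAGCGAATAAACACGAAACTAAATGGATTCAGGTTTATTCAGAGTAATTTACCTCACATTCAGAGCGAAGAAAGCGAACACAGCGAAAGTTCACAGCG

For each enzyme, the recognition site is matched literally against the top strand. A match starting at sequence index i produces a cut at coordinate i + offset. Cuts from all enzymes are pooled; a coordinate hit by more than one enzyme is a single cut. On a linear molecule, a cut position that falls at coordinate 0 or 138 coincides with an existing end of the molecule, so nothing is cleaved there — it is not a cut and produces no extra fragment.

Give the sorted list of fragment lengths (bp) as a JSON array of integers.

[9,9,10,10,10,13,21,21,35]

Site scan:
  CdoVI (ATTCAG, off=0): starts [0, 35, 66, 76, 97] → cuts [35, 66, 76, 97] (position 0 is a terminus of the linear molecule — no cut)
  PtaI (AGCGAA, off=4): starts [41, 103, 112, 121] → cuts [45, 107, 116, 125]

Pooled cuts: [35, 45, 66, 76, 97, 107, 116, 125]

Fragment lengths:
  [0,35): 35 bp
  [35,45): 10 bp
  [45,66): 21 bp
  [66,76): 10 bp
  [76,97): 21 bp
  [97,107): 10 bp
  [107,116): 9 bp
  [116,125): 9 bp
  [125,138): 13 bp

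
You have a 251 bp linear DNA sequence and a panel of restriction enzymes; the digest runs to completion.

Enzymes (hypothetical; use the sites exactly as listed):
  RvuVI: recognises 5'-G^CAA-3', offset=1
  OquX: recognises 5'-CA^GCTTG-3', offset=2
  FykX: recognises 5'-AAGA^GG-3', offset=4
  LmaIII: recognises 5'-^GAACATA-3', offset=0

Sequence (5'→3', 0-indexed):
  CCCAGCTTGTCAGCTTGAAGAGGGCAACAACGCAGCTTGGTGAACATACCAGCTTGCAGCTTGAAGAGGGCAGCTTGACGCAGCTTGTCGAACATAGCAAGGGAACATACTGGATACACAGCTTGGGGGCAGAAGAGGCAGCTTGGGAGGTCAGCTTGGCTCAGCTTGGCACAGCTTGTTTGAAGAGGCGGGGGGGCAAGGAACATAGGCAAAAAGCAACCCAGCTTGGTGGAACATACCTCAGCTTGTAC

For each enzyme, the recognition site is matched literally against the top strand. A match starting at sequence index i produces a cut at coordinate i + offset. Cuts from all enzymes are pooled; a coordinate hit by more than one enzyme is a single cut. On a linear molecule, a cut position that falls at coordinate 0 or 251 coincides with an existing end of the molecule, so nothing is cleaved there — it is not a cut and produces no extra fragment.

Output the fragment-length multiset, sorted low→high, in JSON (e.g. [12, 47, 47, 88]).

Scan for sites:
  RvuVI GCAA/1: at [23, 96, 195, 208, 215] ⇒ [24, 97, 196, 209, 216]
  OquX CAGCTTG/2: at [2, 10, 32, 49, 56, 70, 80, 118, 138, 151, 161, 171, 221, 241] ⇒ [4, 12, 34, 51, 58, 72, 82, 120, 140, 153, 163, 173, 223, 243]
  FykX AAGAGG/4: at [17, 63, 132, 182] ⇒ [21, 67, 136, 186]
  LmaIII GAACATA/0: at [41, 89, 102, 200, 231] ⇒ [41, 89, 102, 200, 231]

All cut coordinates (distinct, sorted): [4, 12, 21, 24, 34, 41, 51, 58, 67, 72, 82, 89, 97, 102, 120, 136, 140, 153, 163, 173, 186, 196, 200, 209, 216, 223, 231, 243]

Fragments:
  [0,4): 4 bp
  [4,12): 8 bp
  [12,21): 9 bp
  [21,24): 3 bp
  [24,34): 10 bp
  [34,41): 7 bp
  [41,51): 10 bp
  [51,58): 7 bp
  [58,67): 9 bp
  [67,72): 5 bp
  [72,82): 10 bp
  [82,89): 7 bp
  [89,97): 8 bp
  [97,102): 5 bp
  [102,120): 18 bp
  [120,136): 16 bp
  [136,140): 4 bp
  [140,153): 13 bp
  [153,163): 10 bp
  [163,173): 10 bp
  [173,186): 13 bp
  [186,196): 10 bp
  [196,200): 4 bp
  [200,209): 9 bp
  [209,216): 7 bp
  [216,223): 7 bp
  [223,231): 8 bp
  [231,243): 12 bp
  [243,251): 8 bp

[3,4,4,4,5,5,7,7,7,7,7,8,8,8,8,9,9,9,10,10,10,10,10,10,12,13,13,16,18]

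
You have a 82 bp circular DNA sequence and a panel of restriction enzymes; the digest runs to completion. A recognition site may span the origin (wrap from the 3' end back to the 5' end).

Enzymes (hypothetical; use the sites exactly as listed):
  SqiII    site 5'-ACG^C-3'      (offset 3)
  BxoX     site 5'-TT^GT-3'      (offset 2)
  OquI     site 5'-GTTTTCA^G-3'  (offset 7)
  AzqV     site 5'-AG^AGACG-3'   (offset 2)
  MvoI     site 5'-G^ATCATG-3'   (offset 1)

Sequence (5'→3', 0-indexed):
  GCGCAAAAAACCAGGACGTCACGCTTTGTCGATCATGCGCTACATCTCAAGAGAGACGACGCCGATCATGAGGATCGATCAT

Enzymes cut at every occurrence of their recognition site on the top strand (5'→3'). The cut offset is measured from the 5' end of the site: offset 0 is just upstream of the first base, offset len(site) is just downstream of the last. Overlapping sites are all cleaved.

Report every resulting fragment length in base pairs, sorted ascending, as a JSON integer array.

[3,4,4,8,13,22,28]

Scan for sites:
  SqiII (ACGC, off=3): starts [20, 58] → cuts [23, 61]
  BxoX (TTGT, off=2): starts [25] → cuts [27]
  OquI (GTTTTCAG, off=7): no sites
  AzqV (AGAGACG, off=2): starts [51] → cuts [53]
  MvoI (GATCATG, off=1): starts [30, 63, 76] → cuts [31, 64, 77]

All cut coordinates (distinct, sorted): [23, 27, 31, 53, 61, 64, 77]

Fragments:
  23→27: 4 bp
  27→31: 4 bp
  31→53: 22 bp
  53→61: 8 bp
  61→64: 3 bp
  64→77: 13 bp
  77→23 (wrap): 82-77+23 = 28 bp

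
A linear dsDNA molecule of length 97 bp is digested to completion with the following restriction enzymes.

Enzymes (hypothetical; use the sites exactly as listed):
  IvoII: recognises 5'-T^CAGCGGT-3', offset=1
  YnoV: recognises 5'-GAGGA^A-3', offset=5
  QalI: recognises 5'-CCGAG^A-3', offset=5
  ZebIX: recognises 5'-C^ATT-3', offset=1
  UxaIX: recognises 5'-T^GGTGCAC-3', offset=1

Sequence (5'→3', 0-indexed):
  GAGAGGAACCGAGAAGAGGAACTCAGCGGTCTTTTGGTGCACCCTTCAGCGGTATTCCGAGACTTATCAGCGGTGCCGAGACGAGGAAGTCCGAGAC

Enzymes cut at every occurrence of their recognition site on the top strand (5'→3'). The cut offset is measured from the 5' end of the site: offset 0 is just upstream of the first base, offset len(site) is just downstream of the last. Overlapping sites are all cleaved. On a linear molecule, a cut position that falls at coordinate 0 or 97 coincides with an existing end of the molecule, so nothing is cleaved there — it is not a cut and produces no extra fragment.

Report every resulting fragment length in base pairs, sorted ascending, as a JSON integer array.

[2,3,6,6,7,7,7,8,11,12,13,15]

Per-enzyme occurrences:
  IvoII TCAGCGGT/1: at [22, 45, 66] ⇒ [23, 46, 67]
  YnoV GAGGAA/5: at [2, 15, 82] ⇒ [7, 20, 87]
  QalI CCGAGA/5: at [8, 56, 75, 90] ⇒ [13, 61, 80, 95]
  ZebIX (CATT, off=1): no sites
  UxaIX TGGTGCAC/1: at [34] ⇒ [35]

All cut coordinates (distinct, sorted): [7, 13, 20, 23, 35, 46, 61, 67, 80, 87, 95]

Fragments:
  [0,7): 7 bp
  [7,13): 6 bp
  [13,20): 7 bp
  [20,23): 3 bp
  [23,35): 12 bp
  [35,46): 11 bp
  [46,61): 15 bp
  [61,67): 6 bp
  [67,80): 13 bp
  [80,87): 7 bp
  [87,95): 8 bp
  [95,97): 2 bp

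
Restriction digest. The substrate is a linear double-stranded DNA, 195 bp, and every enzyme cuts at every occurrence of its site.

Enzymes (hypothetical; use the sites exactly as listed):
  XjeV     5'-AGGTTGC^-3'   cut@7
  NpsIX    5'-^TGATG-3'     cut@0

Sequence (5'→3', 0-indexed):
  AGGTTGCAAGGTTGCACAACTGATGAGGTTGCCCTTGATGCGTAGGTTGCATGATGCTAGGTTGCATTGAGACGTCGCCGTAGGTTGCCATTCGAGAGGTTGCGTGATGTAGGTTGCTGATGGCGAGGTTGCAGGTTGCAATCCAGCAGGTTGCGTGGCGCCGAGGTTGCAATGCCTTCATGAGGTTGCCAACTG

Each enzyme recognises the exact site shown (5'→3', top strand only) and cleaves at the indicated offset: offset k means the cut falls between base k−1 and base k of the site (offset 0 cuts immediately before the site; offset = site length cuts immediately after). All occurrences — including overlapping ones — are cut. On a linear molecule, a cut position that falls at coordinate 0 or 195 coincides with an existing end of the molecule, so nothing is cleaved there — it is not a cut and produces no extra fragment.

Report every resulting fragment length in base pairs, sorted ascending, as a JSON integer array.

Site scan:
  XjeV (AGGTTGC, off=7): starts [0, 8, 25, 43, 58, 81, 96, 110, 125, 132, 147, 163, 182] → cuts [7, 15, 32, 50, 65, 88, 103, 117, 132, 139, 154, 170, 189]
  NpsIX (TGATG, off=0): starts [20, 35, 51, 104, 117] → cuts [20, 35, 51, 104, 117]

Pooled cuts: [7, 15, 20, 32, 35, 50, 51, 65, 88, 103, 104, 117, 132, 139, 154, 170, 189]

Fragments:
  [0,7): 7 bp
  [7,15): 8 bp
  [15,20): 5 bp
  [20,32): 12 bp
  [32,35): 3 bp
  [35,50): 15 bp
  [50,51): 1 bp
  [51,65): 14 bp
  [65,88): 23 bp
  [88,103): 15 bp
  [103,104): 1 bp
  [104,117): 13 bp
  [117,132): 15 bp
  [132,139): 7 bp
  [139,154): 15 bp
  [154,170): 16 bp
  [170,189): 19 bp
  [189,195): 6 bp

[1,1,3,5,6,7,7,8,12,13,14,15,15,15,15,16,19,23]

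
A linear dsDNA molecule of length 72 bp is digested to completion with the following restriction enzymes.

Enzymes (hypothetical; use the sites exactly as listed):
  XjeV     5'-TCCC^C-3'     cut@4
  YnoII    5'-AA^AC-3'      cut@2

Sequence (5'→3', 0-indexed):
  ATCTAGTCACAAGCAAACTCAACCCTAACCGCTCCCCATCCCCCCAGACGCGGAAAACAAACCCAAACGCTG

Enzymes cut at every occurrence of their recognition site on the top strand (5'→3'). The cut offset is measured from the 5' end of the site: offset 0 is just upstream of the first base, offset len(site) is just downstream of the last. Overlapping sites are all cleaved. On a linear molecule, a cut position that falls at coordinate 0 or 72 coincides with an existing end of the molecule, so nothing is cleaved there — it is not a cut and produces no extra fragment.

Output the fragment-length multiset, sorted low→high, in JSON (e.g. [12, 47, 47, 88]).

Per-enzyme occurrences:
  XjeV (TCCCC, off=4): starts [32, 38] → cuts [36, 42]
  YnoII (AAAC, off=2): starts [14, 54, 58, 64] → cuts [16, 56, 60, 66]

All cut coordinates (distinct, sorted): [16, 36, 42, 56, 60, 66]

Fragment lengths:
  [0,16): 16 bp
  [16,36): 20 bp
  [36,42): 6 bp
  [42,56): 14 bp
  [56,60): 4 bp
  [60,66): 6 bp
  [66,72): 6 bp

[4,6,6,6,14,16,20]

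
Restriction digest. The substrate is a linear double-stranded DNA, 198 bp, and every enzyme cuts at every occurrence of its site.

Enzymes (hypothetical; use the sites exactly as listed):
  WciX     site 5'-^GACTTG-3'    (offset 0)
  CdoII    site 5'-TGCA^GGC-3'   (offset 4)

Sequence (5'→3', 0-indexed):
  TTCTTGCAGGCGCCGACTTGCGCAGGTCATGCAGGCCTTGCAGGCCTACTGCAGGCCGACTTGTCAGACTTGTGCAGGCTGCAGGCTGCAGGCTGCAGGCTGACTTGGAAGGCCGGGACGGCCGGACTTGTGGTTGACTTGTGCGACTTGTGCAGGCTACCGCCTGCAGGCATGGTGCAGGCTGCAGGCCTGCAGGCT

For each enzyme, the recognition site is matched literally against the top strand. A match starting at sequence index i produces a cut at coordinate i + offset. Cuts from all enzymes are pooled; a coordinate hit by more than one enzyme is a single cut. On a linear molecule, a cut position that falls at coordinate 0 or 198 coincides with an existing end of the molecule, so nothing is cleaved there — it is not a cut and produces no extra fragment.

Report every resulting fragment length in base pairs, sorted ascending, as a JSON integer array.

[4,4,4,6,7,7,7,7,8,8,9,9,9,10,10,11,11,11,14,19,23]

Per-enzyme occurrences:
  WciX (GACTTG, off=0): starts [14, 57, 66, 101, 124, 135, 144] → cuts [14, 57, 66, 101, 124, 135, 144]
  CdoII (TGCAGGC, off=4): starts [4, 29, 38, 49, 72, 79, 86, 93, 150, 164, 175, 182, 190] → cuts [8, 33, 42, 53, 76, 83, 90, 97, 154, 168, 179, 186, 194]

All cut coordinates (distinct, sorted): [8, 14, 33, 42, 53, 57, 66, 76, 83, 90, 97, 101, 124, 135, 144, 154, 168, 179, 186, 194]

Fragments:
  [0,8): 8 bp
  [8,14): 6 bp
  [14,33): 19 bp
  [33,42): 9 bp
  [42,53): 11 bp
  [53,57): 4 bp
  [57,66): 9 bp
  [66,76): 10 bp
  [76,83): 7 bp
  [83,90): 7 bp
  [90,97): 7 bp
  [97,101): 4 bp
  [101,124): 23 bp
  [124,135): 11 bp
  [135,144): 9 bp
  [144,154): 10 bp
  [154,168): 14 bp
  [168,179): 11 bp
  [179,186): 7 bp
  [186,194): 8 bp
  [194,198): 4 bp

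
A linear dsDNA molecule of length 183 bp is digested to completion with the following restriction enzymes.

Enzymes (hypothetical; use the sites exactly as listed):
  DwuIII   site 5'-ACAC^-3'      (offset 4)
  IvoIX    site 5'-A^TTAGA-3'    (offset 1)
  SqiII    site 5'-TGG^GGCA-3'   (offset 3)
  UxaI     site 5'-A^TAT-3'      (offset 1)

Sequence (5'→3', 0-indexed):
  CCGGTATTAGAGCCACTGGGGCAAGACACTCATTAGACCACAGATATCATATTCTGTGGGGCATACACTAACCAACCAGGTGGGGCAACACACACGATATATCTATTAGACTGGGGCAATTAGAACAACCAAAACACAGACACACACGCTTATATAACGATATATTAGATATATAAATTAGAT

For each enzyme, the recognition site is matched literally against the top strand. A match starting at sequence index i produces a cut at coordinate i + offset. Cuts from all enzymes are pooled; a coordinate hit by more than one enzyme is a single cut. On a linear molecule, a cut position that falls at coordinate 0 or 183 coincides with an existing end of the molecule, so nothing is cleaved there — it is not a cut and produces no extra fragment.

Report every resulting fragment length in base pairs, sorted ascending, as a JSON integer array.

Site scan:
  DwuIII (ACAC, off=4): starts [25, 64, 87, 89, 91, 133, 139, 141, 143] → cuts [29, 68, 91, 93, 95, 137, 143, 145, 147]
  IvoIX (ATTAGA, off=1): starts [5, 31, 104, 118, 163, 176] → cuts [6, 32, 105, 119, 164, 177]
  SqiII (TGGGGCA, off=3): starts [16, 56, 80, 111] → cuts [19, 59, 83, 114]
  UxaI (ATAT, off=1): starts [43, 48, 96, 98, 151, 159, 161, 168, 170] → cuts [44, 49, 97, 99, 152, 160, 162, 169, 171]

Pooled cuts: [6, 19, 29, 32, 44, 49, 59, 68, 83, 91, 93, 95, 97, 99, 105, 114, 119, 137, 143, 145, 147, 152, 160, 162, 164, 169, 171, 177]

Fragment lengths:
  [0,6): 6 bp
  [6,19): 13 bp
  [19,29): 10 bp
  [29,32): 3 bp
  [32,44): 12 bp
  [44,49): 5 bp
  [49,59): 10 bp
  [59,68): 9 bp
  [68,83): 15 bp
  [83,91): 8 bp
  [91,93): 2 bp
  [93,95): 2 bp
  [95,97): 2 bp
  [97,99): 2 bp
  [99,105): 6 bp
  [105,114): 9 bp
  [114,119): 5 bp
  [119,137): 18 bp
  [137,143): 6 bp
  [143,145): 2 bp
  [145,147): 2 bp
  [147,152): 5 bp
  [152,160): 8 bp
  [160,162): 2 bp
  [162,164): 2 bp
  [164,169): 5 bp
  [169,171): 2 bp
  [171,177): 6 bp
  [177,183): 6 bp

[2,2,2,2,2,2,2,2,2,3,5,5,5,5,6,6,6,6,6,8,8,9,9,10,10,12,13,15,18]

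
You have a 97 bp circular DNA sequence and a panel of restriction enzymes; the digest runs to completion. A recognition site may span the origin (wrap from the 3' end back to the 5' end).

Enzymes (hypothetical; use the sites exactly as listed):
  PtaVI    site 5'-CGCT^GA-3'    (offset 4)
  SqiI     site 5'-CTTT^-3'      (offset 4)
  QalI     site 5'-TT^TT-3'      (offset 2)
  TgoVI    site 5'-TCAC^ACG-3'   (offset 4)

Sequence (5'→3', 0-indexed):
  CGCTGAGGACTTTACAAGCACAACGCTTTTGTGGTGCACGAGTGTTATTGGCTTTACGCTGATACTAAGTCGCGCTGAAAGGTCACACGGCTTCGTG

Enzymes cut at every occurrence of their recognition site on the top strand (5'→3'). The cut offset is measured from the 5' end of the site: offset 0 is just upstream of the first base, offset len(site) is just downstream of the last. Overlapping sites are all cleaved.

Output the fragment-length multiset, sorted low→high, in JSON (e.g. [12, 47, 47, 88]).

Scan for sites:
  PtaVI CGCTGA/4: at [0, 56, 72] ⇒ [4, 60, 76]
  SqiI CTTT/4: at [9, 25, 51] ⇒ [13, 29, 55]
  QalI TTTT/2: at [26] ⇒ [28]
  TgoVI TCACACG/4: at [82] ⇒ [86]

All cut coordinates (distinct, sorted): [4, 13, 28, 29, 55, 60, 76, 86]

Fragments:
  4→13: 9 bp
  13→28: 15 bp
  28→29: 1 bp
  29→55: 26 bp
  55→60: 5 bp
  60→76: 16 bp
  76→86: 10 bp
  86→4 (wrap): 97-86+4 = 15 bp

[1,5,9,10,15,15,16,26]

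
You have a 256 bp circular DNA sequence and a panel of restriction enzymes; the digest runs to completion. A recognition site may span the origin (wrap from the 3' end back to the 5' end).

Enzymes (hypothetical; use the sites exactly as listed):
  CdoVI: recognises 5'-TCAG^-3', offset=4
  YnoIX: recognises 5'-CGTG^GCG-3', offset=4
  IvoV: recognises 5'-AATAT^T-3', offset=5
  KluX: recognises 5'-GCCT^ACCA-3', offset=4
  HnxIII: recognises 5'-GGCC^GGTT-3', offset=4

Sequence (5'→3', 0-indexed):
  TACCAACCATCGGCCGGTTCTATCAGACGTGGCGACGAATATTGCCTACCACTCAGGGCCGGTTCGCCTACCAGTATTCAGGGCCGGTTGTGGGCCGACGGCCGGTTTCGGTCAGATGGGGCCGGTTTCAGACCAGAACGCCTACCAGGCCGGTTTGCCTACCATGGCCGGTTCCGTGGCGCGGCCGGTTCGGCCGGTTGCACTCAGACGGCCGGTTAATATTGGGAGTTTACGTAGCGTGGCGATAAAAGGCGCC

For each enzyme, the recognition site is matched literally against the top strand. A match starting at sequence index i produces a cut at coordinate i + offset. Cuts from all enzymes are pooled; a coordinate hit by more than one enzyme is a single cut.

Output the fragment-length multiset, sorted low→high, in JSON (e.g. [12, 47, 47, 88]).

Per-enzyme occurrences:
  CdoVI TCAG/4: at [22, 52, 77, 111, 127, 203] ⇒ [26, 56, 81, 115, 131, 207]
  YnoIX CGTGGCG/4: at [27, 174, 237] ⇒ [31, 178, 241]
  IvoV AATATT/5: at [37, 217] ⇒ [42, 222]
  KluX GCCTACCA/4: at [43, 65, 139, 156, 253] ⇒ [1, 47, 69, 143, 160]
  HnxIII GGCCGGTT/4: at [11, 56, 81, 99, 119, 147, 165, 182, 191, 209] ⇒ [15, 60, 85, 103, 123, 151, 169, 186, 195, 213]

All cut coordinates (distinct, sorted): [1, 15, 26, 31, 42, 47, 56, 60, 69, 81, 85, 103, 115, 123, 131, 143, 151, 160, 169, 178, 186, 195, 207, 213, 222, 241]

Fragment lengths:
  1→15: 14 bp
  15→26: 11 bp
  26→31: 5 bp
  31→42: 11 bp
  42→47: 5 bp
  47→56: 9 bp
  56→60: 4 bp
  60→69: 9 bp
  69→81: 12 bp
  81→85: 4 bp
  85→103: 18 bp
  103→115: 12 bp
  115→123: 8 bp
  123→131: 8 bp
  131→143: 12 bp
  143→151: 8 bp
  151→160: 9 bp
  160→169: 9 bp
  169→178: 9 bp
  178→186: 8 bp
  186→195: 9 bp
  195→207: 12 bp
  207→213: 6 bp
  213→222: 9 bp
  222→241: 19 bp
  241→1 (wrap): 256-241+1 = 16 bp

[4,4,5,5,6,8,8,8,8,9,9,9,9,9,9,9,11,11,12,12,12,12,14,16,18,19]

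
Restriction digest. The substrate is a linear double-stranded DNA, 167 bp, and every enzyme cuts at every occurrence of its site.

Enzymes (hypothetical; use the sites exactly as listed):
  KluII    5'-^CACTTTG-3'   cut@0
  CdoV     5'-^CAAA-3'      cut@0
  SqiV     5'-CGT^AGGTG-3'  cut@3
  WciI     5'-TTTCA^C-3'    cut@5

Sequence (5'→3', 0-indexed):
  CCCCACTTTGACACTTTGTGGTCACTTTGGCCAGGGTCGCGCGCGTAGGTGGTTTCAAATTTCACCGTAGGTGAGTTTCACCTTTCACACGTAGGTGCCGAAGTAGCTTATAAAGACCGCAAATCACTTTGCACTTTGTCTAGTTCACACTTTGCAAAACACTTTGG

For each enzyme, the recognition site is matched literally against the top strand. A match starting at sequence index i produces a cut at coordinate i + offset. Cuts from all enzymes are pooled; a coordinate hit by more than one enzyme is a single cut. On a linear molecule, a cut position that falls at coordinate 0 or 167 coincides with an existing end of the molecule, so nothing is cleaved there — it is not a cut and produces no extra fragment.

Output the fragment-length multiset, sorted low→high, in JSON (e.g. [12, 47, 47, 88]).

[3,4,5,5,5,7,7,7,8,8,9,9,11,12,16,24,27]

Per-enzyme occurrences:
  KluII CACTTTG/0: at [3, 11, 22, 124, 131, 147, 159] ⇒ [3, 11, 22, 124, 131, 147, 159]
  CdoV CAAA/0: at [55, 119, 154] ⇒ [55, 119, 154]
  SqiV CGTAGGTG/3: at [43, 65, 89] ⇒ [46, 68, 92]
  WciI TTTCAC/5: at [59, 75, 82] ⇒ [64, 80, 87]

All cut coordinates (distinct, sorted): [3, 11, 22, 46, 55, 64, 68, 80, 87, 92, 119, 124, 131, 147, 154, 159]

Fragments:
  [0,3): 3 bp
  [3,11): 8 bp
  [11,22): 11 bp
  [22,46): 24 bp
  [46,55): 9 bp
  [55,64): 9 bp
  [64,68): 4 bp
  [68,80): 12 bp
  [80,87): 7 bp
  [87,92): 5 bp
  [92,119): 27 bp
  [119,124): 5 bp
  [124,131): 7 bp
  [131,147): 16 bp
  [147,154): 7 bp
  [154,159): 5 bp
  [159,167): 8 bp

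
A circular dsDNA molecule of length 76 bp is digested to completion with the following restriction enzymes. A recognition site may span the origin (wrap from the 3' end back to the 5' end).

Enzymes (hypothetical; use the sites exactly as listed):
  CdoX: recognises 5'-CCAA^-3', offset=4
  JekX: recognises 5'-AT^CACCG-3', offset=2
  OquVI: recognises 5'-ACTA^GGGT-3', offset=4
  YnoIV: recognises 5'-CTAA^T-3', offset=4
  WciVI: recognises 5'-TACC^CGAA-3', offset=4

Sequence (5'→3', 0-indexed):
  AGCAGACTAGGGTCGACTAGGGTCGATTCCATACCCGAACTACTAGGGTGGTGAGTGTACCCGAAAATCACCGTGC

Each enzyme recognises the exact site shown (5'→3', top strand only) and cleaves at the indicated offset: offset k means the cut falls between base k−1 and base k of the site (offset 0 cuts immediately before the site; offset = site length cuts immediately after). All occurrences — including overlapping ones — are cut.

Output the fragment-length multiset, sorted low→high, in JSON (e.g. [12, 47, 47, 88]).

Site scan:
  CdoX (CCAA, off=4): no sites
  JekX (ATCACCG, off=2): starts [66] → cuts [68]
  OquVI (ACTAGGGT, off=4): starts [5, 15, 41] → cuts [9, 19, 45]
  YnoIV (CTAAT, off=4): no sites
  WciVI (TACCCGAA, off=4): starts [31, 57] → cuts [35, 61]

All cut coordinates (distinct, sorted): [9, 19, 35, 45, 61, 68]

Fragments:
  9→19: 10 bp
  19→35: 16 bp
  35→45: 10 bp
  45→61: 16 bp
  61→68: 7 bp
  68→9 (wrap): 76-68+9 = 17 bp

[7,10,10,16,16,17]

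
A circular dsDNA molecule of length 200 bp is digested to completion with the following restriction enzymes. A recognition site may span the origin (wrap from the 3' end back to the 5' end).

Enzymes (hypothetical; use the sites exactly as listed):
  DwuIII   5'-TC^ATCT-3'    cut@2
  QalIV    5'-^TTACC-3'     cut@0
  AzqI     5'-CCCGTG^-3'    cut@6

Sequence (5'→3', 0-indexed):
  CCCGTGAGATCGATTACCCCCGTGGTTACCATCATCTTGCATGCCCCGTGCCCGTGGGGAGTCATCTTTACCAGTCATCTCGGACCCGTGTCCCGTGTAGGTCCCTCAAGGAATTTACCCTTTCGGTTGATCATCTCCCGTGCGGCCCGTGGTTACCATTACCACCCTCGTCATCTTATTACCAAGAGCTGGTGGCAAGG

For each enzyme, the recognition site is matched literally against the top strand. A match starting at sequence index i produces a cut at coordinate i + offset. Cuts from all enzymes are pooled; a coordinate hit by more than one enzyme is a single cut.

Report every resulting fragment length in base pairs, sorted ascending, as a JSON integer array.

Scan for sites:
  DwuIII TCATCT/2: at [31, 61, 74, 130, 170] ⇒ [33, 63, 76, 132, 172]
  QalIV TTACC/0: at [13, 25, 67, 114, 152, 158, 178] ⇒ [13, 25, 67, 114, 152, 158, 178]
  AzqI CCCGTG/6: at [0, 18, 44, 50, 84, 91, 136, 145] ⇒ [6, 24, 50, 56, 90, 97, 142, 151]

Pooled cuts: [6, 13, 24, 25, 33, 50, 56, 63, 67, 76, 90, 97, 114, 132, 142, 151, 152, 158, 172, 178]

Fragment lengths:
  6→13: 7 bp
  13→24: 11 bp
  24→25: 1 bp
  25→33: 8 bp
  33→50: 17 bp
  50→56: 6 bp
  56→63: 7 bp
  63→67: 4 bp
  67→76: 9 bp
  76→90: 14 bp
  90→97: 7 bp
  97→114: 17 bp
  114→132: 18 bp
  132→142: 10 bp
  142→151: 9 bp
  151→152: 1 bp
  152→158: 6 bp
  158→172: 14 bp
  172→178: 6 bp
  178→6 (wrap): 200-178+6 = 28 bp

[1,1,4,6,6,6,7,7,7,8,9,9,10,11,14,14,17,17,18,28]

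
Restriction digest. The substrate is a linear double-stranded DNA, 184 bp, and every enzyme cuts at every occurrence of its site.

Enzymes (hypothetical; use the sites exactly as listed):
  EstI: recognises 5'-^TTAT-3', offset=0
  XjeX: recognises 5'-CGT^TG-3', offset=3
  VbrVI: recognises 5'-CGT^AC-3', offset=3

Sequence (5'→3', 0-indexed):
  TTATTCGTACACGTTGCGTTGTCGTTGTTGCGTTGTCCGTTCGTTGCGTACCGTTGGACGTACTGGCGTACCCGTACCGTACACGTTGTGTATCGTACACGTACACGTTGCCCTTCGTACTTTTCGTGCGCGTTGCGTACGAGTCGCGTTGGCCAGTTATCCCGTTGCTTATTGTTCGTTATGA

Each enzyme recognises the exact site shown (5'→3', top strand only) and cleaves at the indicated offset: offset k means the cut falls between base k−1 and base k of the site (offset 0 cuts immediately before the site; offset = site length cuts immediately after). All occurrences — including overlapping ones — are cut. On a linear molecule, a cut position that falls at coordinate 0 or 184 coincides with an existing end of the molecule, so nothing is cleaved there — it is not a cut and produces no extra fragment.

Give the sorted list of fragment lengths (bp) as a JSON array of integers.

[3,5,5,5,5,5,6,6,6,6,6,6,6,7,7,8,8,8,9,10,10,10,11,11,15]

Site scan:
  EstI TTAT/0: at [0, 156, 168, 178] ⇒ [156, 168, 178] (position 0 is a terminus of the linear molecule — no cut)
  XjeX CGTTG/3: at [11, 16, 22, 30, 41, 51, 83, 105, 130, 146, 162] ⇒ [14, 19, 25, 33, 44, 54, 86, 108, 133, 149, 165]
  VbrVI CGTAC/3: at [5, 46, 58, 66, 72, 77, 93, 99, 115, 135] ⇒ [8, 49, 61, 69, 75, 80, 96, 102, 118, 138]

Pooled cuts: [8, 14, 19, 25, 33, 44, 49, 54, 61, 69, 75, 80, 86, 96, 102, 108, 118, 133, 138, 149, 156, 165, 168, 178]

Fragment lengths:
  [0,8): 8 bp
  [8,14): 6 bp
  [14,19): 5 bp
  [19,25): 6 bp
  [25,33): 8 bp
  [33,44): 11 bp
  [44,49): 5 bp
  [49,54): 5 bp
  [54,61): 7 bp
  [61,69): 8 bp
  [69,75): 6 bp
  [75,80): 5 bp
  [80,86): 6 bp
  [86,96): 10 bp
  [96,102): 6 bp
  [102,108): 6 bp
  [108,118): 10 bp
  [118,133): 15 bp
  [133,138): 5 bp
  [138,149): 11 bp
  [149,156): 7 bp
  [156,165): 9 bp
  [165,168): 3 bp
  [168,178): 10 bp
  [178,184): 6 bp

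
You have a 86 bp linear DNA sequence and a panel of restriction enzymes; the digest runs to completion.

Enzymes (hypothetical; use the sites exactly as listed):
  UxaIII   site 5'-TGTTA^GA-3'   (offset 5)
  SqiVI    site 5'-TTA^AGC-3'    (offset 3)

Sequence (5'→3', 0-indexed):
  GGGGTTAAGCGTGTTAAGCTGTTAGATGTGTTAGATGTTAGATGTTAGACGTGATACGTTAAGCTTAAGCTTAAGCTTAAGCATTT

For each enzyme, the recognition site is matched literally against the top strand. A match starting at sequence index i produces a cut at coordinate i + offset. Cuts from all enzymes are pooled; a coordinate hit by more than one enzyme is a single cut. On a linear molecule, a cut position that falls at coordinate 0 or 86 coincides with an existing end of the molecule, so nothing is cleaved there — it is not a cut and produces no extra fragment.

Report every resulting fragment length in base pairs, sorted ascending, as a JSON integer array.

Site scan:
  UxaIII TGTTAGA/5: at [19, 28, 35, 42] ⇒ [24, 33, 40, 47]
  SqiVI TTAAGC/3: at [4, 13, 58, 64, 70, 76] ⇒ [7, 16, 61, 67, 73, 79]

Pooled cuts: [7, 16, 24, 33, 40, 47, 61, 67, 73, 79]

Fragments:
  [0,7): 7 bp
  [7,16): 9 bp
  [16,24): 8 bp
  [24,33): 9 bp
  [33,40): 7 bp
  [40,47): 7 bp
  [47,61): 14 bp
  [61,67): 6 bp
  [67,73): 6 bp
  [73,79): 6 bp
  [79,86): 7 bp

[6,6,6,7,7,7,7,8,9,9,14]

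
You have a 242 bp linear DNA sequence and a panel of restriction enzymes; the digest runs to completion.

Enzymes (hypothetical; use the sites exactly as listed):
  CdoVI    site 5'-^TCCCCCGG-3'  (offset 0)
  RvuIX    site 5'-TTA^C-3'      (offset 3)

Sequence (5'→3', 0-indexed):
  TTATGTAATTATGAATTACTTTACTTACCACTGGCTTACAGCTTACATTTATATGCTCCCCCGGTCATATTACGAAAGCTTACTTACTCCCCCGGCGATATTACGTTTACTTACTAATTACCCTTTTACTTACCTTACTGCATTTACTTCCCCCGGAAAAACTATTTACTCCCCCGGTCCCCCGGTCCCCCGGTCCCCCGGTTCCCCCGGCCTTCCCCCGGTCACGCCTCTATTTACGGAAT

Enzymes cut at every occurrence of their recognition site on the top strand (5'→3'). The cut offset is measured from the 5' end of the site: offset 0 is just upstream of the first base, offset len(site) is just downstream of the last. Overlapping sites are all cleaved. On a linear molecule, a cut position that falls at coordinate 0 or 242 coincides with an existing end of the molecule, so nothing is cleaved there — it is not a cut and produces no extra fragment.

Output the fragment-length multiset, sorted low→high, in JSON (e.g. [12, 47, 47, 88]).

Scan for sites:
  CdoVI TCCCCCGG/0: at [56, 87, 148, 169, 177, 185, 193, 202, 213] ⇒ [56, 87, 148, 169, 177, 185, 193, 202, 213]
  RvuIX TTAC/3: at [15, 20, 24, 35, 42, 69, 79, 83, 100, 106, 110, 117, 125, 129, 134, 143, 165, 233] ⇒ [18, 23, 27, 38, 45, 72, 82, 86, 103, 109, 113, 120, 128, 132, 137, 146, 168, 236]

All cut coordinates (distinct, sorted): [18, 23, 27, 38, 45, 56, 72, 82, 86, 87, 103, 109, 113, 120, 128, 132, 137, 146, 148, 168, 169, 177, 185, 193, 202, 213, 236]

Fragments:
  [0,18): 18 bp
  [18,23): 5 bp
  [23,27): 4 bp
  [27,38): 11 bp
  [38,45): 7 bp
  [45,56): 11 bp
  [56,72): 16 bp
  [72,82): 10 bp
  [82,86): 4 bp
  [86,87): 1 bp
  [87,103): 16 bp
  [103,109): 6 bp
  [109,113): 4 bp
  [113,120): 7 bp
  [120,128): 8 bp
  [128,132): 4 bp
  [132,137): 5 bp
  [137,146): 9 bp
  [146,148): 2 bp
  [148,168): 20 bp
  [168,169): 1 bp
  [169,177): 8 bp
  [177,185): 8 bp
  [185,193): 8 bp
  [193,202): 9 bp
  [202,213): 11 bp
  [213,236): 23 bp
  [236,242): 6 bp

[1,1,2,4,4,4,4,5,5,6,6,7,7,8,8,8,8,9,9,10,11,11,11,16,16,18,20,23]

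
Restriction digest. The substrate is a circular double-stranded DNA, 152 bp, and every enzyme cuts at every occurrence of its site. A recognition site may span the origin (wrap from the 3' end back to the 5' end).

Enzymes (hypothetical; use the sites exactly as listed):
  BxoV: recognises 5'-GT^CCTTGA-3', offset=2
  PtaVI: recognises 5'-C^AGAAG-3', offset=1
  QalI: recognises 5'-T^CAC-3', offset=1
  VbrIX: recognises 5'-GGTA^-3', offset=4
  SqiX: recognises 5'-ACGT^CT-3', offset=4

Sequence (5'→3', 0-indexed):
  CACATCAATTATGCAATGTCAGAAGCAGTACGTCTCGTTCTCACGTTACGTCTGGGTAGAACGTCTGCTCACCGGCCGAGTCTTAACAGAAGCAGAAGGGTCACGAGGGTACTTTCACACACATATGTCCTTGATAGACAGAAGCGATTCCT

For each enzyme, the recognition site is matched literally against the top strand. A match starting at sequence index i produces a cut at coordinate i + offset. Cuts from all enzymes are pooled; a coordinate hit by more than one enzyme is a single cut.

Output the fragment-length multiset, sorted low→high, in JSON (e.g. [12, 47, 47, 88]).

[4,5,6,6,7,8,8,10,10,11,13,13,13,18,20]

Per-enzyme occurrences:
  BxoV GTCCTTGA/2: at [126] ⇒ [128]
  PtaVI CAGAAG/1: at [19, 86, 92, 138] ⇒ [20, 87, 93, 139]
  QalI TCAC/1: at [40, 68, 100, 114, 151] ⇒ [0, 41, 69, 101, 115]
  VbrIX GGTA/4: at [54, 107] ⇒ [58, 111]
  SqiX ACGTCT/4: at [29, 47, 60] ⇒ [33, 51, 64]

Pooled cuts: [0, 20, 33, 41, 51, 58, 64, 69, 87, 93, 101, 111, 115, 128, 139]

Fragment lengths:
  0→20: 20 bp
  20→33: 13 bp
  33→41: 8 bp
  41→51: 10 bp
  51→58: 7 bp
  58→64: 6 bp
  64→69: 5 bp
  69→87: 18 bp
  87→93: 6 bp
  93→101: 8 bp
  101→111: 10 bp
  111→115: 4 bp
  115→128: 13 bp
  128→139: 11 bp
  139→0 (wrap): 152-139+0 = 13 bp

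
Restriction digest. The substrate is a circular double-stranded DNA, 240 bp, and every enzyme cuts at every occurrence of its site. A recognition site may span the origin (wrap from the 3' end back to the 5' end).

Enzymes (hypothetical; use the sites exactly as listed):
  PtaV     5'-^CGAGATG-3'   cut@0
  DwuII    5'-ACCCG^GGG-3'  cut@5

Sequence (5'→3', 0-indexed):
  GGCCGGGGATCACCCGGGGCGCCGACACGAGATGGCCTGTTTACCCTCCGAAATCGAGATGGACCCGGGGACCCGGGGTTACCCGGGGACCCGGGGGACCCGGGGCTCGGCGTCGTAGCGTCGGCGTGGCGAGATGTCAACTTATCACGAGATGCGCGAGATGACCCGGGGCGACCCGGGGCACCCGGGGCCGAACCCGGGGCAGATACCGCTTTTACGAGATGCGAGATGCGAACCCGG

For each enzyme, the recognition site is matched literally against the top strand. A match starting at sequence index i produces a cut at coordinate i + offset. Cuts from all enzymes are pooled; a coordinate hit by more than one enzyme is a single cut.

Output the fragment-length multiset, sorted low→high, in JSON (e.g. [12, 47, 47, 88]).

Site scan:
  PtaV (CGAGATG, off=0): starts [27, 54, 129, 147, 156, 217, 224] → cuts [27, 54, 129, 147, 156, 217, 224]
  DwuII (ACCCGGGG, off=5): starts [11, 62, 70, 80, 88, 97, 163, 173, 182, 194, 234] → cuts [16, 67, 75, 85, 93, 102, 168, 178, 187, 199, 239]

All cut coordinates (distinct, sorted): [16, 27, 54, 67, 75, 85, 93, 102, 129, 147, 156, 168, 178, 187, 199, 217, 224, 239]

Fragment lengths:
  16→27: 11 bp
  27→54: 27 bp
  54→67: 13 bp
  67→75: 8 bp
  75→85: 10 bp
  85→93: 8 bp
  93→102: 9 bp
  102→129: 27 bp
  129→147: 18 bp
  147→156: 9 bp
  156→168: 12 bp
  168→178: 10 bp
  178→187: 9 bp
  187→199: 12 bp
  199→217: 18 bp
  217→224: 7 bp
  224→239: 15 bp
  239→16 (wrap): 240-239+16 = 17 bp

[7,8,8,9,9,9,10,10,11,12,12,13,15,17,18,18,27,27]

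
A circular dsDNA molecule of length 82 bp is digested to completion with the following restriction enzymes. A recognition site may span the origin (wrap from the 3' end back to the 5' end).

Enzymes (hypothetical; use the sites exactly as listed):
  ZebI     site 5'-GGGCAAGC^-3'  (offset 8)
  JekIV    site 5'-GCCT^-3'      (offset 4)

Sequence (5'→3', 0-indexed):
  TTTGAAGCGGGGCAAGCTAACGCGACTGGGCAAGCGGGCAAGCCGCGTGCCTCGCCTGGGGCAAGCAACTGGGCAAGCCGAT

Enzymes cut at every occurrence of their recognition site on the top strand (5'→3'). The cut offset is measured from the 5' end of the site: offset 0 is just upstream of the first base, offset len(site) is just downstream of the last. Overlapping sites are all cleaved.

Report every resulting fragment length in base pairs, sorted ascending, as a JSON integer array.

[5,8,9,9,12,18,21]

Scan for sites:
  ZebI (GGGCAAGC, off=8): starts [9, 27, 35, 58, 70] → cuts [17, 35, 43, 66, 78]
  JekIV (GCCT, off=4): starts [48, 53] → cuts [52, 57]

Pooled cuts: [17, 35, 43, 52, 57, 66, 78]

Fragments:
  17→35: 18 bp
  35→43: 8 bp
  43→52: 9 bp
  52→57: 5 bp
  57→66: 9 bp
  66→78: 12 bp
  78→17 (wrap): 82-78+17 = 21 bp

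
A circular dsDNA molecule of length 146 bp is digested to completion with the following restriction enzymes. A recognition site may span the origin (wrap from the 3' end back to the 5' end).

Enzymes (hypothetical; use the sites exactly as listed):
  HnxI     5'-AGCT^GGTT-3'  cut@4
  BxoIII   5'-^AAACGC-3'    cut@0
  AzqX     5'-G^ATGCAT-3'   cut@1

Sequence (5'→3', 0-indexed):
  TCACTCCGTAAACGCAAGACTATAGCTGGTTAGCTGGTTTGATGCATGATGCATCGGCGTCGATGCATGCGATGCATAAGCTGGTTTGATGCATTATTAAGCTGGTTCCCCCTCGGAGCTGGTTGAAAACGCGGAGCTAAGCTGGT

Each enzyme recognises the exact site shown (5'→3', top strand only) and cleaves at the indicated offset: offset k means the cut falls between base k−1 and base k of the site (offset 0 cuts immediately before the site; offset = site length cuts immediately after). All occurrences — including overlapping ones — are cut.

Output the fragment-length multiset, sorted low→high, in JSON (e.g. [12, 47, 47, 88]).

Site scan:
  HnxI (AGCTGGTT, off=4): starts [23, 31, 78, 99, 116, 139] → cuts [27, 35, 82, 103, 120, 143]
  BxoIII (AAACGC, off=0): starts [9, 126] → cuts [9, 126]
  AzqX (GATGCAT, off=1): starts [40, 47, 61, 70, 87] → cuts [41, 48, 62, 71, 88]

Pooled cuts: [9, 27, 35, 41, 48, 62, 71, 82, 88, 103, 120, 126, 143]

Fragments:
  9→27: 18 bp
  27→35: 8 bp
  35→41: 6 bp
  41→48: 7 bp
  48→62: 14 bp
  62→71: 9 bp
  71→82: 11 bp
  82→88: 6 bp
  88→103: 15 bp
  103→120: 17 bp
  120→126: 6 bp
  126→143: 17 bp
  143→9 (wrap): 146-143+9 = 12 bp

[6,6,6,7,8,9,11,12,14,15,17,17,18]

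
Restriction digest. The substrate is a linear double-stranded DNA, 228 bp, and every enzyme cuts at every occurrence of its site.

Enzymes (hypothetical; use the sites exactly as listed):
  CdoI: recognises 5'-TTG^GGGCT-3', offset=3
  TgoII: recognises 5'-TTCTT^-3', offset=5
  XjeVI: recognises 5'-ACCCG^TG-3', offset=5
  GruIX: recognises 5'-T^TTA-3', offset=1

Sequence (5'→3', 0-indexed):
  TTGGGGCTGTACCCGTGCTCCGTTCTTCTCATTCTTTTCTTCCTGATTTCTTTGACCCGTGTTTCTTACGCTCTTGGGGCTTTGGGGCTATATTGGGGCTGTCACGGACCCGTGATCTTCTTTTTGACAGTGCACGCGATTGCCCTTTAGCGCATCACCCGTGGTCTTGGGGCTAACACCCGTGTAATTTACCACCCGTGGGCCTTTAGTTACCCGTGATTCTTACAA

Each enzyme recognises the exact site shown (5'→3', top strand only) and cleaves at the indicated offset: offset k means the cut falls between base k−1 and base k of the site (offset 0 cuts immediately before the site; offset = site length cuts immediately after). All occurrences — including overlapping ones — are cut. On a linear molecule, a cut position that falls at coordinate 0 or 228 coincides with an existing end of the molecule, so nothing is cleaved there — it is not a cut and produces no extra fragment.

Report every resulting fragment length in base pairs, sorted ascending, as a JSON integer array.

Site scan:
  CdoI TTGGGGCT/3: at [0, 73, 81, 92, 166] ⇒ [3, 76, 84, 95, 169]
  TgoII TTCTT/5: at [22, 31, 36, 47, 62, 117, 219] ⇒ [27, 36, 41, 52, 67, 122, 224]
  XjeVI ACCCGTG/5: at [10, 54, 107, 156, 177, 193, 211] ⇒ [15, 59, 112, 161, 182, 198, 216]
  GruIX TTTA/1: at [145, 187, 204] ⇒ [146, 188, 205]

Pooled cuts: [3, 15, 27, 36, 41, 52, 59, 67, 76, 84, 95, 112, 122, 146, 161, 169, 182, 188, 198, 205, 216, 224]

Fragment lengths:
  [0,3): 3 bp
  [3,15): 12 bp
  [15,27): 12 bp
  [27,36): 9 bp
  [36,41): 5 bp
  [41,52): 11 bp
  [52,59): 7 bp
  [59,67): 8 bp
  [67,76): 9 bp
  [76,84): 8 bp
  [84,95): 11 bp
  [95,112): 17 bp
  [112,122): 10 bp
  [122,146): 24 bp
  [146,161): 15 bp
  [161,169): 8 bp
  [169,182): 13 bp
  [182,188): 6 bp
  [188,198): 10 bp
  [198,205): 7 bp
  [205,216): 11 bp
  [216,224): 8 bp
  [224,228): 4 bp

[3,4,5,6,7,7,8,8,8,8,9,9,10,10,11,11,11,12,12,13,15,17,24]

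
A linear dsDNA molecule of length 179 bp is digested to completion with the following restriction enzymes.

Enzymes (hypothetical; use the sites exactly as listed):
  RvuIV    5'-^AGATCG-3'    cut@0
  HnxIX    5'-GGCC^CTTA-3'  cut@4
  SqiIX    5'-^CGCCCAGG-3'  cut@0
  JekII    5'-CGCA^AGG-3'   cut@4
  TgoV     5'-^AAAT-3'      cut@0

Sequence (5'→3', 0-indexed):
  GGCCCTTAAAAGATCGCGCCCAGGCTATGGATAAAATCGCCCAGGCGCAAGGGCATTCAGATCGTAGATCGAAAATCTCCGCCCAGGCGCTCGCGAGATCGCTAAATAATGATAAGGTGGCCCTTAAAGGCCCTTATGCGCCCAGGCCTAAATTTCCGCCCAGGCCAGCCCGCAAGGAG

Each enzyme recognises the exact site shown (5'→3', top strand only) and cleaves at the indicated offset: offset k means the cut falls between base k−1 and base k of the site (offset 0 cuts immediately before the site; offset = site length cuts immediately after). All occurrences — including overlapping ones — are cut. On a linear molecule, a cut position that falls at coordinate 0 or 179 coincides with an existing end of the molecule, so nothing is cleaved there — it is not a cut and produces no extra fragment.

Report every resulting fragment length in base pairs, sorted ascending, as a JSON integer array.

Site scan:
  RvuIV (AGATCG, off=0): starts [10, 58, 65, 95] → cuts [10, 58, 65, 95]
  HnxIX (GGCCCTTA, off=4): starts [0, 118, 128] → cuts [4, 122, 132]
  SqiIX (CGCCCAGG, off=0): starts [16, 37, 79, 138, 156] → cuts [16, 37, 79, 138, 156]
  JekII (CGCAAGG, off=4): starts [45, 170] → cuts [49, 174]
  TgoV (AAAT, off=0): starts [33, 72, 103, 149] → cuts [33, 72, 103, 149]

All cut coordinates (distinct, sorted): [4, 10, 16, 33, 37, 49, 58, 65, 72, 79, 95, 103, 122, 132, 138, 149, 156, 174]

Fragment lengths:
  [0,4): 4 bp
  [4,10): 6 bp
  [10,16): 6 bp
  [16,33): 17 bp
  [33,37): 4 bp
  [37,49): 12 bp
  [49,58): 9 bp
  [58,65): 7 bp
  [65,72): 7 bp
  [72,79): 7 bp
  [79,95): 16 bp
  [95,103): 8 bp
  [103,122): 19 bp
  [122,132): 10 bp
  [132,138): 6 bp
  [138,149): 11 bp
  [149,156): 7 bp
  [156,174): 18 bp
  [174,179): 5 bp

[4,4,5,6,6,6,7,7,7,7,8,9,10,11,12,16,17,18,19]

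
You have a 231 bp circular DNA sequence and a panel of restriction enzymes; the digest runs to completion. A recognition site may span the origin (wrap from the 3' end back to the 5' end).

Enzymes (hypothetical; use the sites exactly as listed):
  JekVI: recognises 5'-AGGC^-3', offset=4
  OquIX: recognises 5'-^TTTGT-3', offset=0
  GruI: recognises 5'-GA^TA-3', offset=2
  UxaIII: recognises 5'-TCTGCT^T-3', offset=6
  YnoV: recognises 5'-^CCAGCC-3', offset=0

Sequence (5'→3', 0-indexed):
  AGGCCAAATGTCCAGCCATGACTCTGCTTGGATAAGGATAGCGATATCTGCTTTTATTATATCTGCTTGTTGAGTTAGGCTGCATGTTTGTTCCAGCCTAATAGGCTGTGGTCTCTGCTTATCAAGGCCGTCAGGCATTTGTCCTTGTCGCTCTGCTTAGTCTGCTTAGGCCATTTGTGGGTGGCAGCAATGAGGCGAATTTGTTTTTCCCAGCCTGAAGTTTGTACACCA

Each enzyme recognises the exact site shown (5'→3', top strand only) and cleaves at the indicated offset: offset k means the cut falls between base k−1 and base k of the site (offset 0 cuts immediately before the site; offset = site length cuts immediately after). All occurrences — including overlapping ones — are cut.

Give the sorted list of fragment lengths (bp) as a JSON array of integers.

[1,2,3,4,5,6,6,6,6,7,8,8,9,9,10,11,13,13,14,15,15,17,20,23]

Site scan:
  JekVI (AGGC, off=4): starts [0, 76, 102, 124, 132, 167, 192] → cuts [4, 80, 106, 128, 136, 171, 196]
  OquIX (TTTGT, off=0): starts [86, 137, 173, 199, 220] → cuts [86, 137, 173, 199, 220]
  GruI (GATA, off=2): starts [30, 36, 42] → cuts [32, 38, 44]
  UxaIII (TCTGCTT, off=6): starts [22, 46, 61, 113, 151, 160] → cuts [28, 52, 67, 119, 157, 166]
  YnoV (CCAGCC, off=0): starts [11, 92, 209] → cuts [11, 92, 209]

Pooled cuts: [4, 11, 28, 32, 38, 44, 52, 67, 80, 86, 92, 106, 119, 128, 136, 137, 157, 166, 171, 173, 196, 199, 209, 220]

Fragment lengths:
  4→11: 7 bp
  11→28: 17 bp
  28→32: 4 bp
  32→38: 6 bp
  38→44: 6 bp
  44→52: 8 bp
  52→67: 15 bp
  67→80: 13 bp
  80→86: 6 bp
  86→92: 6 bp
  92→106: 14 bp
  106→119: 13 bp
  119→128: 9 bp
  128→136: 8 bp
  136→137: 1 bp
  137→157: 20 bp
  157→166: 9 bp
  166→171: 5 bp
  171→173: 2 bp
  173→196: 23 bp
  196→199: 3 bp
  199→209: 10 bp
  209→220: 11 bp
  220→4 (wrap): 231-220+4 = 15 bp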